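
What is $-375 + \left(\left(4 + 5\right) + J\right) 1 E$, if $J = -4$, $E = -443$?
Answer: $-2590$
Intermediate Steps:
$-375 + \left(\left(4 + 5\right) + J\right) 1 E = -375 + \left(\left(4 + 5\right) - 4\right) 1 \left(-443\right) = -375 + \left(9 - 4\right) 1 \left(-443\right) = -375 + 5 \cdot 1 \left(-443\right) = -375 + 5 \left(-443\right) = -375 - 2215 = -2590$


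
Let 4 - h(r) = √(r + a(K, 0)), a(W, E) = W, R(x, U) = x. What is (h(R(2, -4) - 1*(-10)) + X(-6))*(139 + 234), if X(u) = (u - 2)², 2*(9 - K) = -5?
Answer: 25364 - 373*√94/2 ≈ 23556.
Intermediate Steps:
K = 23/2 (K = 9 - ½*(-5) = 9 + 5/2 = 23/2 ≈ 11.500)
X(u) = (-2 + u)²
h(r) = 4 - √(23/2 + r) (h(r) = 4 - √(r + 23/2) = 4 - √(23/2 + r))
(h(R(2, -4) - 1*(-10)) + X(-6))*(139 + 234) = ((4 - √(46 + 4*(2 - 1*(-10)))/2) + (-2 - 6)²)*(139 + 234) = ((4 - √(46 + 4*(2 + 10))/2) + (-8)²)*373 = ((4 - √(46 + 4*12)/2) + 64)*373 = ((4 - √(46 + 48)/2) + 64)*373 = ((4 - √94/2) + 64)*373 = (68 - √94/2)*373 = 25364 - 373*√94/2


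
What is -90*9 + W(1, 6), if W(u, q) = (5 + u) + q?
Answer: -798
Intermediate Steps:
W(u, q) = 5 + q + u
-90*9 + W(1, 6) = -90*9 + (5 + 6 + 1) = -810 + 12 = -798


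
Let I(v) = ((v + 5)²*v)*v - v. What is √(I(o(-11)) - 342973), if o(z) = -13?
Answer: 4*I*√20759 ≈ 576.32*I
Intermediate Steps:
I(v) = -v + v²*(5 + v)² (I(v) = ((5 + v)²*v)*v - v = (v*(5 + v)²)*v - v = v²*(5 + v)² - v = -v + v²*(5 + v)²)
√(I(o(-11)) - 342973) = √(-13*(-1 - 13*(5 - 13)²) - 342973) = √(-13*(-1 - 13*(-8)²) - 342973) = √(-13*(-1 - 13*64) - 342973) = √(-13*(-1 - 832) - 342973) = √(-13*(-833) - 342973) = √(10829 - 342973) = √(-332144) = 4*I*√20759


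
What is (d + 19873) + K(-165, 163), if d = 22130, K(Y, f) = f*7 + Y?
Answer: 42979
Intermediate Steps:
K(Y, f) = Y + 7*f (K(Y, f) = 7*f + Y = Y + 7*f)
(d + 19873) + K(-165, 163) = (22130 + 19873) + (-165 + 7*163) = 42003 + (-165 + 1141) = 42003 + 976 = 42979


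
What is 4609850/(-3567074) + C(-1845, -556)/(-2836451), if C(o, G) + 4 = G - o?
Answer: -934299809460/722702186741 ≈ -1.2928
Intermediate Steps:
C(o, G) = -4 + G - o (C(o, G) = -4 + (G - o) = -4 + G - o)
4609850/(-3567074) + C(-1845, -556)/(-2836451) = 4609850/(-3567074) + (-4 - 556 - 1*(-1845))/(-2836451) = 4609850*(-1/3567074) + (-4 - 556 + 1845)*(-1/2836451) = -329275/254791 + 1285*(-1/2836451) = -329275/254791 - 1285/2836451 = -934299809460/722702186741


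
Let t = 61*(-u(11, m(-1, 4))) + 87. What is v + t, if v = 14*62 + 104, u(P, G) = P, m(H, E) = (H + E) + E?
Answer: 388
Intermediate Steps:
m(H, E) = H + 2*E (m(H, E) = (E + H) + E = H + 2*E)
v = 972 (v = 868 + 104 = 972)
t = -584 (t = 61*(-1*11) + 87 = 61*(-11) + 87 = -671 + 87 = -584)
v + t = 972 - 584 = 388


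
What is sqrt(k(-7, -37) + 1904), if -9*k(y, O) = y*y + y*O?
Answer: 2*sqrt(4207)/3 ≈ 43.241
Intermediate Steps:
k(y, O) = -y**2/9 - O*y/9 (k(y, O) = -(y*y + y*O)/9 = -(y**2 + O*y)/9 = -y**2/9 - O*y/9)
sqrt(k(-7, -37) + 1904) = sqrt(-1/9*(-7)*(-37 - 7) + 1904) = sqrt(-1/9*(-7)*(-44) + 1904) = sqrt(-308/9 + 1904) = sqrt(16828/9) = 2*sqrt(4207)/3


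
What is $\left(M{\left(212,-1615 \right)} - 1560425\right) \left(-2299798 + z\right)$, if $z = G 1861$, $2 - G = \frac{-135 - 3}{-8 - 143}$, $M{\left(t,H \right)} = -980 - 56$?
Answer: $\frac{541771213473534}{151} \approx 3.5879 \cdot 10^{12}$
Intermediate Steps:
$M{\left(t,H \right)} = -1036$
$G = \frac{164}{151}$ ($G = 2 - \frac{-135 - 3}{-8 - 143} = 2 - - \frac{138}{-151} = 2 - \left(-138\right) \left(- \frac{1}{151}\right) = 2 - \frac{138}{151} = \frac{164}{151} \approx 1.0861$)
$z = \frac{305204}{151}$ ($z = \frac{164}{151} \cdot 1861 = \frac{305204}{151} \approx 2021.2$)
$\left(M{\left(212,-1615 \right)} - 1560425\right) \left(-2299798 + z\right) = \left(-1036 - 1560425\right) \left(-2299798 + \frac{305204}{151}\right) = \left(-1561461\right) \left(- \frac{346964294}{151}\right) = \frac{541771213473534}{151}$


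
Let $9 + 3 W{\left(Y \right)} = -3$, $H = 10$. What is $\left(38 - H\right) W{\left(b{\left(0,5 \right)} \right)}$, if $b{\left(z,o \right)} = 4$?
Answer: $-112$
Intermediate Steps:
$W{\left(Y \right)} = -4$ ($W{\left(Y \right)} = -3 + \frac{1}{3} \left(-3\right) = -3 - 1 = -4$)
$\left(38 - H\right) W{\left(b{\left(0,5 \right)} \right)} = \left(38 - 10\right) \left(-4\right) = 28 \left(-4\right) = -112$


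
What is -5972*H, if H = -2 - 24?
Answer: 155272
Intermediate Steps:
H = -26
-5972*H = -5972*(-26) = 155272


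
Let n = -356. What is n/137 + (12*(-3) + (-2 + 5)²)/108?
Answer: -1561/548 ≈ -2.8485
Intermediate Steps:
n/137 + (12*(-3) + (-2 + 5)²)/108 = -356/137 + (12*(-3) + (-2 + 5)²)/108 = -356*1/137 + (-36 + 3²)*(1/108) = -356/137 + (-36 + 9)*(1/108) = -356/137 - 27*1/108 = -356/137 - ¼ = -1561/548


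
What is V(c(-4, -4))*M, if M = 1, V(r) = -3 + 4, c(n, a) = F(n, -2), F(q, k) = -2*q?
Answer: 1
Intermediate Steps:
c(n, a) = -2*n
V(r) = 1
V(c(-4, -4))*M = 1*1 = 1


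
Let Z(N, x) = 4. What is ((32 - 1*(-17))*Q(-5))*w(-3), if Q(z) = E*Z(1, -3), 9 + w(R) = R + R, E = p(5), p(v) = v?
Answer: -14700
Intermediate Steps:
E = 5
w(R) = -9 + 2*R (w(R) = -9 + (R + R) = -9 + 2*R)
Q(z) = 20 (Q(z) = 5*4 = 20)
((32 - 1*(-17))*Q(-5))*w(-3) = ((32 - 1*(-17))*20)*(-9 + 2*(-3)) = ((32 + 17)*20)*(-9 - 6) = (49*20)*(-15) = 980*(-15) = -14700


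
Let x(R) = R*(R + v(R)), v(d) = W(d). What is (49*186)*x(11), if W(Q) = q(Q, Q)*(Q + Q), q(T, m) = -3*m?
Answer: -71681610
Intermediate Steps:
W(Q) = -6*Q**2 (W(Q) = (-3*Q)*(Q + Q) = (-3*Q)*(2*Q) = -6*Q**2)
v(d) = -6*d**2
x(R) = R*(R - 6*R**2)
(49*186)*x(11) = (49*186)*(11**2*(1 - 6*11)) = 9114*(121*(1 - 66)) = 9114*(121*(-65)) = 9114*(-7865) = -71681610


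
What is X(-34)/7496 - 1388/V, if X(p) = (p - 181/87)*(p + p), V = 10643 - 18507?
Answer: 40371461/80133177 ≈ 0.50380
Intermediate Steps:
V = -7864
X(p) = 2*p*(-181/87 + p) (X(p) = (p - 181*1/87)*(2*p) = (p - 181/87)*(2*p) = (-181/87 + p)*(2*p) = 2*p*(-181/87 + p))
X(-34)/7496 - 1388/V = ((2/87)*(-34)*(-181 + 87*(-34)))/7496 - 1388/(-7864) = ((2/87)*(-34)*(-181 - 2958))*(1/7496) - 1388*(-1/7864) = ((2/87)*(-34)*(-3139))*(1/7496) + 347/1966 = (213452/87)*(1/7496) + 347/1966 = 53363/163038 + 347/1966 = 40371461/80133177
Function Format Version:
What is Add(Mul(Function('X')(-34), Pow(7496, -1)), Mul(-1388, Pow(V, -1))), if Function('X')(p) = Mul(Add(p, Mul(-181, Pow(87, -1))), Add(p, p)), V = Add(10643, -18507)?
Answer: Rational(40371461, 80133177) ≈ 0.50380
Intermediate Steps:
V = -7864
Function('X')(p) = Mul(2, p, Add(Rational(-181, 87), p)) (Function('X')(p) = Mul(Add(p, Mul(-181, Rational(1, 87))), Mul(2, p)) = Mul(Add(p, Rational(-181, 87)), Mul(2, p)) = Mul(Add(Rational(-181, 87), p), Mul(2, p)) = Mul(2, p, Add(Rational(-181, 87), p)))
Add(Mul(Function('X')(-34), Pow(7496, -1)), Mul(-1388, Pow(V, -1))) = Add(Mul(Mul(Rational(2, 87), -34, Add(-181, Mul(87, -34))), Pow(7496, -1)), Mul(-1388, Pow(-7864, -1))) = Add(Mul(Mul(Rational(2, 87), -34, Add(-181, -2958)), Rational(1, 7496)), Mul(-1388, Rational(-1, 7864))) = Add(Mul(Mul(Rational(2, 87), -34, -3139), Rational(1, 7496)), Rational(347, 1966)) = Add(Mul(Rational(213452, 87), Rational(1, 7496)), Rational(347, 1966)) = Add(Rational(53363, 163038), Rational(347, 1966)) = Rational(40371461, 80133177)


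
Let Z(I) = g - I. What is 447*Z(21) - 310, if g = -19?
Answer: -18190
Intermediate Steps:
Z(I) = -19 - I
447*Z(21) - 310 = 447*(-19 - 1*21) - 310 = 447*(-19 - 21) - 310 = 447*(-40) - 310 = -17880 - 310 = -18190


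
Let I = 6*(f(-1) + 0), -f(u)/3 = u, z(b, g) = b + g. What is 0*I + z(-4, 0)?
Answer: -4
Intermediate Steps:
f(u) = -3*u
I = 18 (I = 6*(-3*(-1) + 0) = 6*(3 + 0) = 6*3 = 18)
0*I + z(-4, 0) = 0*18 + (-4 + 0) = 0 - 4 = -4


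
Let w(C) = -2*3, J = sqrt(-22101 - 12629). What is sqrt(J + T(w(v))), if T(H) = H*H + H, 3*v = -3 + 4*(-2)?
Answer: sqrt(30 + I*sqrt(34730)) ≈ 10.458 + 8.9095*I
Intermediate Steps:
v = -11/3 (v = (-3 + 4*(-2))/3 = (-3 - 8)/3 = (1/3)*(-11) = -11/3 ≈ -3.6667)
J = I*sqrt(34730) (J = sqrt(-34730) = I*sqrt(34730) ≈ 186.36*I)
w(C) = -6
T(H) = H + H**2 (T(H) = H**2 + H = H + H**2)
sqrt(J + T(w(v))) = sqrt(I*sqrt(34730) - 6*(1 - 6)) = sqrt(I*sqrt(34730) - 6*(-5)) = sqrt(I*sqrt(34730) + 30) = sqrt(30 + I*sqrt(34730))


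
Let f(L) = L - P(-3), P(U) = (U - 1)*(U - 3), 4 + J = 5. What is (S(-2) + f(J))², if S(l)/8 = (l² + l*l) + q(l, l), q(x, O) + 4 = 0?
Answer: 81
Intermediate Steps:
J = 1 (J = -4 + 5 = 1)
q(x, O) = -4 (q(x, O) = -4 + 0 = -4)
S(l) = -32 + 16*l² (S(l) = 8*((l² + l*l) - 4) = 8*((l² + l²) - 4) = 8*(2*l² - 4) = 8*(-4 + 2*l²) = -32 + 16*l²)
P(U) = (-1 + U)*(-3 + U)
f(L) = -24 + L (f(L) = L - (3 + (-3)² - 4*(-3)) = L - (3 + 9 + 12) = L - 1*24 = L - 24 = -24 + L)
(S(-2) + f(J))² = ((-32 + 16*(-2)²) + (-24 + 1))² = ((-32 + 16*4) - 23)² = ((-32 + 64) - 23)² = (32 - 23)² = 9² = 81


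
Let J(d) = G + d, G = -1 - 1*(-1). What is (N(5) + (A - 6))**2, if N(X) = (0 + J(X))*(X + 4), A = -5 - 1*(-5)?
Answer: 1521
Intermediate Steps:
G = 0 (G = -1 + 1 = 0)
A = 0 (A = -5 + 5 = 0)
J(d) = d (J(d) = 0 + d = d)
N(X) = X*(4 + X) (N(X) = (0 + X)*(X + 4) = X*(4 + X))
(N(5) + (A - 6))**2 = (5*(4 + 5) + (0 - 6))**2 = (5*9 - 6)**2 = (45 - 6)**2 = 39**2 = 1521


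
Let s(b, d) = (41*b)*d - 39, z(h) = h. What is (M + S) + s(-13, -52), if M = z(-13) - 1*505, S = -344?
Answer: 26815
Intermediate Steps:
s(b, d) = -39 + 41*b*d (s(b, d) = 41*b*d - 39 = -39 + 41*b*d)
M = -518 (M = -13 - 1*505 = -13 - 505 = -518)
(M + S) + s(-13, -52) = (-518 - 344) + (-39 + 41*(-13)*(-52)) = -862 + (-39 + 27716) = -862 + 27677 = 26815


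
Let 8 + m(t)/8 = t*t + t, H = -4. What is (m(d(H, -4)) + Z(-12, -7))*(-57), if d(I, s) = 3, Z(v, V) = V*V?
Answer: -4617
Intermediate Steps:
Z(v, V) = V²
m(t) = -64 + 8*t + 8*t² (m(t) = -64 + 8*(t*t + t) = -64 + 8*(t² + t) = -64 + 8*(t + t²) = -64 + (8*t + 8*t²) = -64 + 8*t + 8*t²)
(m(d(H, -4)) + Z(-12, -7))*(-57) = ((-64 + 8*3 + 8*3²) + (-7)²)*(-57) = ((-64 + 24 + 8*9) + 49)*(-57) = ((-64 + 24 + 72) + 49)*(-57) = (32 + 49)*(-57) = 81*(-57) = -4617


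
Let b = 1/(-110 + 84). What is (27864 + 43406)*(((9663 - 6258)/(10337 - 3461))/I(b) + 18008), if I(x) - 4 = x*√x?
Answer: 206809945089729760/161137341 + 525794425*I*√26/161137341 ≈ 1.2834e+9 + 16.638*I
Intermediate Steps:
b = -1/26 (b = 1/(-26) = -1/26 ≈ -0.038462)
I(x) = 4 + x^(3/2) (I(x) = 4 + x*√x = 4 + x^(3/2))
(27864 + 43406)*(((9663 - 6258)/(10337 - 3461))/I(b) + 18008) = (27864 + 43406)*(((9663 - 6258)/(10337 - 3461))/(4 + (-1/26)^(3/2)) + 18008) = 71270*((3405/6876)/(4 - I*√26/676) + 18008) = 71270*((3405*(1/6876))/(4 - I*√26/676) + 18008) = 71270*(1135/(2292*(4 - I*√26/676)) + 18008) = 71270*(18008 + 1135/(2292*(4 - I*√26/676))) = 1283430160 + 40445725/(1146*(4 - I*√26/676))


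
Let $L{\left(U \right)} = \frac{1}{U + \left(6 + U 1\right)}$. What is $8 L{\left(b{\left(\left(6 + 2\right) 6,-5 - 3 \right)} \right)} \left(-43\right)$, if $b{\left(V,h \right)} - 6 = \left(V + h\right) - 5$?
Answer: $- \frac{43}{11} \approx -3.9091$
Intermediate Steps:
$b{\left(V,h \right)} = 1 + V + h$ ($b{\left(V,h \right)} = 6 - \left(5 - V - h\right) = 6 + \left(-5 + V + h\right) = 1 + V + h$)
$L{\left(U \right)} = \frac{1}{6 + 2 U}$ ($L{\left(U \right)} = \frac{1}{U + \left(6 + U\right)} = \frac{1}{6 + 2 U}$)
$8 L{\left(b{\left(\left(6 + 2\right) 6,-5 - 3 \right)} \right)} \left(-43\right) = 8 \frac{1}{2 \left(3 + \left(1 + \left(6 + 2\right) 6 - 8\right)\right)} \left(-43\right) = 8 \frac{1}{2 \left(3 + \left(1 + 8 \cdot 6 - 8\right)\right)} \left(-43\right) = 8 \frac{1}{2 \left(3 + \left(1 + 48 - 8\right)\right)} \left(-43\right) = 8 \frac{1}{2 \left(3 + 41\right)} \left(-43\right) = 8 \frac{1}{2 \cdot 44} \left(-43\right) = 8 \cdot \frac{1}{2} \cdot \frac{1}{44} \left(-43\right) = 8 \cdot \frac{1}{88} \left(-43\right) = \frac{1}{11} \left(-43\right) = - \frac{43}{11}$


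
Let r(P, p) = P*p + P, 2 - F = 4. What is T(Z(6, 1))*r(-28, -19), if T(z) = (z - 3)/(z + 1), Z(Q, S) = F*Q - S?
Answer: 672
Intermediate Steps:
F = -2 (F = 2 - 1*4 = 2 - 4 = -2)
Z(Q, S) = -S - 2*Q (Z(Q, S) = -2*Q - S = -S - 2*Q)
T(z) = (-3 + z)/(1 + z)
r(P, p) = P + P*p
T(Z(6, 1))*r(-28, -19) = ((-3 + (-1*1 - 2*6))/(1 + (-1*1 - 2*6)))*(-28*(1 - 19)) = ((-3 + (-1 - 12))/(1 + (-1 - 12)))*(-28*(-18)) = ((-3 - 13)/(1 - 13))*504 = (-16/(-12))*504 = -1/12*(-16)*504 = (4/3)*504 = 672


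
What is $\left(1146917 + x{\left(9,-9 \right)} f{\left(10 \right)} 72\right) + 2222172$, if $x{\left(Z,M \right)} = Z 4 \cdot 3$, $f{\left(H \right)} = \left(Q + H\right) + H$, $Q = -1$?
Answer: $3516833$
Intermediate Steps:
$f{\left(H \right)} = -1 + 2 H$ ($f{\left(H \right)} = \left(-1 + H\right) + H = -1 + 2 H$)
$x{\left(Z,M \right)} = 12 Z$ ($x{\left(Z,M \right)} = 4 Z 3 = 12 Z$)
$\left(1146917 + x{\left(9,-9 \right)} f{\left(10 \right)} 72\right) + 2222172 = \left(1146917 + 12 \cdot 9 \left(-1 + 2 \cdot 10\right) 72\right) + 2222172 = \left(1146917 + 108 \left(-1 + 20\right) 72\right) + 2222172 = \left(1146917 + 108 \cdot 19 \cdot 72\right) + 2222172 = \left(1146917 + 2052 \cdot 72\right) + 2222172 = \left(1146917 + 147744\right) + 2222172 = 1294661 + 2222172 = 3516833$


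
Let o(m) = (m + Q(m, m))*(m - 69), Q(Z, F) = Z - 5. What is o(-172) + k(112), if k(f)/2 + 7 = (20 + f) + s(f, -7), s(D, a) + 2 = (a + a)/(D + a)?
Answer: 1265321/15 ≈ 84355.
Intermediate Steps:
Q(Z, F) = -5 + Z
s(D, a) = -2 + 2*a/(D + a) (s(D, a) = -2 + (a + a)/(D + a) = -2 + (2*a)/(D + a) = -2 + 2*a/(D + a))
o(m) = (-69 + m)*(-5 + 2*m) (o(m) = (m + (-5 + m))*(m - 69) = (-5 + 2*m)*(-69 + m) = (-69 + m)*(-5 + 2*m))
k(f) = 26 + 2*f - 4*f/(-7 + f) (k(f) = -14 + 2*((20 + f) - 2*f/(f - 7)) = -14 + 2*((20 + f) - 2*f/(-7 + f)) = -14 + 2*(20 + f - 2*f/(-7 + f)) = -14 + (40 + 2*f - 4*f/(-7 + f)) = 26 + 2*f - 4*f/(-7 + f))
o(-172) + k(112) = (345 - 143*(-172) + 2*(-172)²) + 2*(-91 + 112² + 4*112)/(-7 + 112) = (345 + 24596 + 2*29584) + 2*(-91 + 12544 + 448)/105 = (345 + 24596 + 59168) + 2*(1/105)*12901 = 84109 + 3686/15 = 1265321/15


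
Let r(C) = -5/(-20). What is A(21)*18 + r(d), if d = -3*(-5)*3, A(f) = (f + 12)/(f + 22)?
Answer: 2419/172 ≈ 14.064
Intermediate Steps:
A(f) = (12 + f)/(22 + f)
d = 45 (d = 15*3 = 45)
r(C) = ¼ (r(C) = -5*(-1/20) = ¼)
A(21)*18 + r(d) = ((12 + 21)/(22 + 21))*18 + ¼ = (33/43)*18 + ¼ = 594/43 + ¼ = 2419/172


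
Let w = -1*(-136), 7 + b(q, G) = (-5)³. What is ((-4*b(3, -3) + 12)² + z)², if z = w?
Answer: 85109893696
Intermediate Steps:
b(q, G) = -132 (b(q, G) = -7 + (-5)³ = -7 - 125 = -132)
w = 136
z = 136
((-4*b(3, -3) + 12)² + z)² = ((-4*(-132) + 12)² + 136)² = ((528 + 12)² + 136)² = (540² + 136)² = (291600 + 136)² = 291736² = 85109893696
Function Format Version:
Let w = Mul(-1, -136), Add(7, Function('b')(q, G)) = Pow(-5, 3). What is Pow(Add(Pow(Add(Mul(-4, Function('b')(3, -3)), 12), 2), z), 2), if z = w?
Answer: 85109893696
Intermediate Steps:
Function('b')(q, G) = -132 (Function('b')(q, G) = Add(-7, Pow(-5, 3)) = Add(-7, -125) = -132)
w = 136
z = 136
Pow(Add(Pow(Add(Mul(-4, Function('b')(3, -3)), 12), 2), z), 2) = Pow(Add(Pow(Add(Mul(-4, -132), 12), 2), 136), 2) = Pow(Add(Pow(Add(528, 12), 2), 136), 2) = Pow(Add(Pow(540, 2), 136), 2) = Pow(Add(291600, 136), 2) = Pow(291736, 2) = 85109893696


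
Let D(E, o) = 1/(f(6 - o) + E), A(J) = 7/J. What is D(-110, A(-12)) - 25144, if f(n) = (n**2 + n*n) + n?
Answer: -30298592/1205 ≈ -25144.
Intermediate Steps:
f(n) = n + 2*n**2 (f(n) = (n**2 + n**2) + n = 2*n**2 + n = n + 2*n**2)
D(E, o) = 1/(E + (6 - o)*(13 - 2*o)) (D(E, o) = 1/((6 - o)*(1 + 2*(6 - o)) + E) = 1/((6 - o)*(1 + (12 - 2*o)) + E) = 1/((6 - o)*(13 - 2*o) + E) = 1/(E + (6 - o)*(13 - 2*o)))
D(-110, A(-12)) - 25144 = 1/(-110 + (-13 + 2*(7/(-12)))*(-6 + 7/(-12))) - 25144 = 1/(-110 + (-13 + 2*(7*(-1/12)))*(-6 + 7*(-1/12))) - 25144 = 1/(-110 + (-13 + 2*(-7/12))*(-6 - 7/12)) - 25144 = 1/(-110 + (-13 - 7/6)*(-79/12)) - 25144 = 1/(-110 - 85/6*(-79/12)) - 25144 = 1/(-110 + 6715/72) - 25144 = 1/(-1205/72) - 25144 = -72/1205 - 25144 = -30298592/1205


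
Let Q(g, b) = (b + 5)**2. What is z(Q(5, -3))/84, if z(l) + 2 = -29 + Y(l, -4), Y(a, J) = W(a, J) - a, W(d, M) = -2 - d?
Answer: -41/84 ≈ -0.48810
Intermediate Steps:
Q(g, b) = (5 + b)**2
Y(a, J) = -2 - 2*a (Y(a, J) = (-2 - a) - a = -2 - 2*a)
z(l) = -33 - 2*l (z(l) = -2 + (-29 + (-2 - 2*l)) = -2 + (-31 - 2*l) = -33 - 2*l)
z(Q(5, -3))/84 = (-33 - 2*(5 - 3)**2)/84 = (-33 - 2*2**2)*(1/84) = (-33 - 2*4)*(1/84) = (-33 - 8)*(1/84) = -41*1/84 = -41/84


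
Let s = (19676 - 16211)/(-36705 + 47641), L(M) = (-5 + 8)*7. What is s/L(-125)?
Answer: 165/10936 ≈ 0.015088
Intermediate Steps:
L(M) = 21 (L(M) = 3*7 = 21)
s = 3465/10936 ≈ 0.31684
s/L(-125) = (3465/10936)/21 = (3465/10936)*(1/21) = 165/10936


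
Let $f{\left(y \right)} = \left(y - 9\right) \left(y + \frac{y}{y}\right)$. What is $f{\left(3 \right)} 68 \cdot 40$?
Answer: $-65280$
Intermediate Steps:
$f{\left(y \right)} = \left(1 + y\right) \left(-9 + y\right)$ ($f{\left(y \right)} = \left(-9 + y\right) \left(y + 1\right) = \left(-9 + y\right) \left(1 + y\right) = \left(1 + y\right) \left(-9 + y\right)$)
$f{\left(3 \right)} 68 \cdot 40 = \left(-9 + 3^{2} - 24\right) 68 \cdot 40 = \left(-9 + 9 - 24\right) 68 \cdot 40 = \left(-24\right) 68 \cdot 40 = \left(-1632\right) 40 = -65280$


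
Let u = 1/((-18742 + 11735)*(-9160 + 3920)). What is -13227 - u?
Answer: -485651526361/36716680 ≈ -13227.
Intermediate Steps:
u = 1/36716680 (u = 1/(-7007*(-5240)) = 1/36716680 ≈ 2.7236e-8)
-13227 - u = -13227 - 1*1/36716680 = -13227 - 1/36716680 = -485651526361/36716680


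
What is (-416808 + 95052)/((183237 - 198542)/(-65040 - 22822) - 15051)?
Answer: 28270125672/1322395657 ≈ 21.378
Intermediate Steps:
(-416808 + 95052)/((183237 - 198542)/(-65040 - 22822) - 15051) = -321756/(-15305/(-87862) - 15051) = -321756/(-15305*(-1/87862) - 15051) = -321756/(15305/87862 - 15051) = -321756/(-1322395657/87862) = -321756*(-87862/1322395657) = 28270125672/1322395657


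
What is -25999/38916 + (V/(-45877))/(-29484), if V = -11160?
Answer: -108542147633/162466789212 ≈ -0.66809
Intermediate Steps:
-25999/38916 + (V/(-45877))/(-29484) = -25999/38916 - 11160/(-45877)/(-29484) = -25999*1/38916 - 11160*(-1/45877)*(-1/29484) = -25999/38916 + (11160/45877)*(-1/29484) = -25999/38916 - 310/37573263 = -108542147633/162466789212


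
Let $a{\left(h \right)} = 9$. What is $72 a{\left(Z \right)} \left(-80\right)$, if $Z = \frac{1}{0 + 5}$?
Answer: $-51840$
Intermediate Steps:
$Z = \frac{1}{5} \approx 0.2$
$72 a{\left(Z \right)} \left(-80\right) = 72 \cdot 9 \left(-80\right) = 648 \left(-80\right) = -51840$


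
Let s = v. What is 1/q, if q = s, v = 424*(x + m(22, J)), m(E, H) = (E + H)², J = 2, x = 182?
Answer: 1/321392 ≈ 3.1115e-6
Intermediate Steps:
v = 321392 (v = 424*(182 + (22 + 2)²) = 424*(182 + 24²) = 424*(182 + 576) = 424*758 = 321392)
s = 321392
q = 321392
1/q = 1/321392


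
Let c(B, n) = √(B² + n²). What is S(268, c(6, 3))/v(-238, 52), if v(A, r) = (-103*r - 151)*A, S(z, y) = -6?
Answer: -3/655333 ≈ -4.5778e-6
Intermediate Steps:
v(A, r) = A*(-151 - 103*r) (v(A, r) = (-151 - 103*r)*A = A*(-151 - 103*r))
S(268, c(6, 3))/v(-238, 52) = -6*1/(238*(151 + 103*52)) = -6*1/(238*(151 + 5356)) = -6/((-1*(-238)*5507)) = -6/1310666 = -6*1/1310666 = -3/655333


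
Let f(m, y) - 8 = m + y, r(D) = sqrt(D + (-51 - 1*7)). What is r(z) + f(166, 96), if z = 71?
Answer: 270 + sqrt(13) ≈ 273.61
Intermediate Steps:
r(D) = sqrt(-58 + D) (r(D) = sqrt(D + (-51 - 7)) = sqrt(D - 58) = sqrt(-58 + D))
f(m, y) = 8 + m + y (f(m, y) = 8 + (m + y) = 8 + m + y)
r(z) + f(166, 96) = sqrt(-58 + 71) + (8 + 166 + 96) = sqrt(13) + 270 = 270 + sqrt(13)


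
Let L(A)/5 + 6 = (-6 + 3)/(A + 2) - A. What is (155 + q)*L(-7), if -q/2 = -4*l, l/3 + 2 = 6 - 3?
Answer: 1432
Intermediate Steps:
l = 3 (l = -6 + 3*(6 - 3) = -6 + 3*3 = -6 + 9 = 3)
q = 24 (q = -(-8)*3 = -2*(-12) = 24)
L(A) = -30 - 15/(2 + A) - 5*A (L(A) = -30 + 5*((-6 + 3)/(A + 2) - A) = -30 + 5*(-3/(2 + A) - A) = -30 + 5*(-A - 3/(2 + A)) = -30 + (-15/(2 + A) - 5*A) = -30 - 15/(2 + A) - 5*A)
(155 + q)*L(-7) = (155 + 24)*(5*(-15 - 1*(-7)**2 - 8*(-7))/(2 - 7)) = 179*(5*(-15 - 1*49 + 56)/(-5)) = 179*(5*(-1/5)*(-15 - 49 + 56)) = 179*(5*(-1/5)*(-8)) = 179*8 = 1432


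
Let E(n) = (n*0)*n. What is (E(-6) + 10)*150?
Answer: 1500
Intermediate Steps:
E(n) = 0 (E(n) = 0*n = 0)
(E(-6) + 10)*150 = (0 + 10)*150 = 10*150 = 1500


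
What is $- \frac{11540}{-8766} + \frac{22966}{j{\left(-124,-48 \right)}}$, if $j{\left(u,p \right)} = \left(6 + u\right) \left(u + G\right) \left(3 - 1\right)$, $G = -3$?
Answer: $\frac{136799209}{65683638} \approx 2.0827$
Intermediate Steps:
$j{\left(u,p \right)} = \left(-6 + 2 u\right) \left(6 + u\right)$ ($j{\left(u,p \right)} = \left(6 + u\right) \left(u - 3\right) \left(3 - 1\right) = \left(6 + u\right) \left(-3 + u\right) 2 = \left(6 + u\right) \left(-6 + 2 u\right) = \left(-6 + 2 u\right) \left(6 + u\right)$)
$- \frac{11540}{-8766} + \frac{22966}{j{\left(-124,-48 \right)}} = - \frac{11540}{-8766} + \frac{22966}{-36 + 2 \left(-124\right)^{2} + 6 \left(-124\right)} = \left(-11540\right) \left(- \frac{1}{8766}\right) + \frac{22966}{-36 + 2 \cdot 15376 - 744} = \frac{5770}{4383} + \frac{22966}{-36 + 30752 - 744} = \frac{5770}{4383} + \frac{22966}{29972} = \frac{5770}{4383} + 22966 \cdot \frac{1}{29972} = \frac{5770}{4383} + \frac{11483}{14986} = \frac{136799209}{65683638}$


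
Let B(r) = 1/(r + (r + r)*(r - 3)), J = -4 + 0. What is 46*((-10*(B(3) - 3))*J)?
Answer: -14720/3 ≈ -4906.7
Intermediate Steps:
J = -4
B(r) = 1/(r + 2*r*(-3 + r)) (B(r) = 1/(r + (2*r)*(-3 + r)) = 1/(r + 2*r*(-3 + r)))
46*((-10*(B(3) - 3))*J) = 46*(-10*(1/(3*(-5 + 2*3)) - 3)*(-4)) = 46*(-10*(1/(3*(-5 + 6)) - 3)*(-4)) = 46*(-10*((⅓)/1 - 3)*(-4)) = 46*(-10*((⅓)*1 - 3)*(-4)) = 46*(-10*(⅓ - 3)*(-4)) = 46*(-10*(-8/3)*(-4)) = 46*((80/3)*(-4)) = 46*(-320/3) = -14720/3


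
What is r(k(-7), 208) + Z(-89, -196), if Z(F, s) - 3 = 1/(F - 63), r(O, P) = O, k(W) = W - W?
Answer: 455/152 ≈ 2.9934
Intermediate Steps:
k(W) = 0
Z(F, s) = 3 + 1/(-63 + F) (Z(F, s) = 3 + 1/(F - 63) = 3 + 1/(-63 + F))
r(k(-7), 208) + Z(-89, -196) = 0 + (-188 + 3*(-89))/(-63 - 89) = 0 + (-188 - 267)/(-152) = 0 - 1/152*(-455) = 0 + 455/152 = 455/152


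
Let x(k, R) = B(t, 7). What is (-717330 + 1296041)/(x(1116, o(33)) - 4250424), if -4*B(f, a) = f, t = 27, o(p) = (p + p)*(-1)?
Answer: -2314844/17001723 ≈ -0.13615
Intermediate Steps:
o(p) = -2*p (o(p) = (2*p)*(-1) = -2*p)
B(f, a) = -f/4
x(k, R) = -27/4 (x(k, R) = -¼*27 = -27/4)
(-717330 + 1296041)/(x(1116, o(33)) - 4250424) = (-717330 + 1296041)/(-27/4 - 4250424) = 578711/(-17001723/4) = 578711*(-4/17001723) = -2314844/17001723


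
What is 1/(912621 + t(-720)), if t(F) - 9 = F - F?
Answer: 1/912630 ≈ 1.0957e-6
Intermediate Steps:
t(F) = 9 (t(F) = 9 + (F - F) = 9 + 0 = 9)
1/(912621 + t(-720)) = 1/(912621 + 9) = 1/912630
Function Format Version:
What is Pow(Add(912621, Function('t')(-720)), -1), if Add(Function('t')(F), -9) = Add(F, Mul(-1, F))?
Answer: Rational(1, 912630) ≈ 1.0957e-6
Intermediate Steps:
Function('t')(F) = 9 (Function('t')(F) = Add(9, Add(F, Mul(-1, F))) = Add(9, 0) = 9)
Pow(Add(912621, Function('t')(-720)), -1) = Pow(Add(912621, 9), -1) = Pow(912630, -1) = Rational(1, 912630)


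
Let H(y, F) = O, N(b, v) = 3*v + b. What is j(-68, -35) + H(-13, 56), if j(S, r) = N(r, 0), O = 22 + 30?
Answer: 17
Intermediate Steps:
N(b, v) = b + 3*v
O = 52
H(y, F) = 52
j(S, r) = r (j(S, r) = r + 3*0 = r + 0 = r)
j(-68, -35) + H(-13, 56) = -35 + 52 = 17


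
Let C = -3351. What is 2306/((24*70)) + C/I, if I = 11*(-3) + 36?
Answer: -937127/840 ≈ -1115.6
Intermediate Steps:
I = 3 (I = -33 + 36 = 3)
2306/((24*70)) + C/I = 2306/((24*70)) - 3351/3 = 2306/1680 - 3351*⅓ = 2306*(1/1680) - 1117 = 1153/840 - 1117 = -937127/840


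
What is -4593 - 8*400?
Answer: -7793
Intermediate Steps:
-4593 - 8*400 = -4593 - 3200 = -7793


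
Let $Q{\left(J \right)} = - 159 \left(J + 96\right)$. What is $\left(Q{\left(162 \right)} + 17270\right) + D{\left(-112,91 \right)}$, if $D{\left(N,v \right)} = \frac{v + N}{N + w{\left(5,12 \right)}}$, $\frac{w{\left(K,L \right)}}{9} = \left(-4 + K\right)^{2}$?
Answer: $- \frac{2446435}{103} \approx -23752.0$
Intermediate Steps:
$w{\left(K,L \right)} = 9 \left(-4 + K\right)^{2}$
$D{\left(N,v \right)} = \frac{N + v}{9 + N}$ ($D{\left(N,v \right)} = \frac{v + N}{N + 9 \left(-4 + 5\right)^{2}} = \frac{N + v}{N + 9 \cdot 1^{2}} = \frac{N + v}{N + 9 \cdot 1} = \frac{N + v}{N + 9} = \frac{N + v}{9 + N}$)
$Q{\left(J \right)} = -15264 - 159 J$ ($Q{\left(J \right)} = - 159 \left(96 + J\right) = -15264 - 159 J$)
$\left(Q{\left(162 \right)} + 17270\right) + D{\left(-112,91 \right)} = \left(\left(-15264 - 25758\right) + 17270\right) + \frac{-112 + 91}{9 - 112} = \left(\left(-15264 - 25758\right) + 17270\right) + \frac{1}{-103} \left(-21\right) = \left(-41022 + 17270\right) - - \frac{21}{103} = -23752 + \frac{21}{103} = - \frac{2446435}{103}$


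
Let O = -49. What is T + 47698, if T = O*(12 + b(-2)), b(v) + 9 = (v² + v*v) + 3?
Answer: 47012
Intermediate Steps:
b(v) = -6 + 2*v² (b(v) = -9 + ((v² + v*v) + 3) = -9 + ((v² + v²) + 3) = -9 + (2*v² + 3) = -9 + (3 + 2*v²) = -6 + 2*v²)
T = -686 (T = -49*(12 + (-6 + 2*(-2)²)) = -49*(12 + (-6 + 2*4)) = -49*(12 + (-6 + 8)) = -49*(12 + 2) = -49*14 = -686)
T + 47698 = -686 + 47698 = 47012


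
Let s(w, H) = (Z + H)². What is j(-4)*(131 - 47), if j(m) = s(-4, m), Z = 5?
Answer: 84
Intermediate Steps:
s(w, H) = (5 + H)²
j(m) = (5 + m)²
j(-4)*(131 - 47) = (5 - 4)²*(131 - 47) = 1²*84 = 1*84 = 84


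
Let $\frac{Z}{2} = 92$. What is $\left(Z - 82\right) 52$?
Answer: $5304$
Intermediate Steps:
$Z = 184$ ($Z = 2 \cdot 92 = 184$)
$\left(Z - 82\right) 52 = \left(184 - 82\right) 52 = 102 \cdot 52 = 5304$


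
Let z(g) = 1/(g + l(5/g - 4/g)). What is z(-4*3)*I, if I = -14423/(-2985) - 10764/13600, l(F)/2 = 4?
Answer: -8201113/8119200 ≈ -1.0101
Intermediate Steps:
l(F) = 8 (l(F) = 2*4 = 8)
I = 8201113/2029800 (I = -14423*(-1/2985) - 10764*1/13600 = 14423/2985 - 2691/3400 = 8201113/2029800 ≈ 4.0404)
z(g) = 1/(8 + g) (z(g) = 1/(g + 8) = 1/(8 + g))
z(-4*3)*I = (8201113/2029800)/(8 - 4*3) = (8201113/2029800)/(8 - 12) = (8201113/2029800)/(-4) = -¼*8201113/2029800 = -8201113/8119200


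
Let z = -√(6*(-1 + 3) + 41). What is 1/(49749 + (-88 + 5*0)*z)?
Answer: 49749/2474552569 - 88*√53/2474552569 ≈ 1.9845e-5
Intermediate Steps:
z = -√53 (z = -√(6*2 + 41) = -√(12 + 41) = -√53 ≈ -7.2801)
1/(49749 + (-88 + 5*0)*z) = 1/(49749 + (-88 + 5*0)*(-√53)) = 1/(49749 + (-88 + 0)*(-√53)) = 1/(49749 - (-88)*√53) = 1/(49749 + 88*√53)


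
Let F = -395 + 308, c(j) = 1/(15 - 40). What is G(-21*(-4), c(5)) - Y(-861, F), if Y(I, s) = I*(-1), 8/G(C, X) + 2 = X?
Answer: -44111/51 ≈ -864.92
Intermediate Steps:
c(j) = -1/25 (c(j) = 1/(-25) = -1/25)
G(C, X) = 8/(-2 + X)
F = -87
Y(I, s) = -I
G(-21*(-4), c(5)) - Y(-861, F) = 8/(-2 - 1/25) - (-1)*(-861) = 8/(-51/25) - 1*861 = 8*(-25/51) - 861 = -200/51 - 861 = -44111/51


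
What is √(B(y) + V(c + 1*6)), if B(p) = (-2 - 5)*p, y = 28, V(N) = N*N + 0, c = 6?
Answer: 2*I*√13 ≈ 7.2111*I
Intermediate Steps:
V(N) = N² (V(N) = N² + 0 = N²)
B(p) = -7*p
√(B(y) + V(c + 1*6)) = √(-7*28 + (6 + 1*6)²) = √(-196 + (6 + 6)²) = √(-196 + 12²) = √(-196 + 144) = √(-52) = 2*I*√13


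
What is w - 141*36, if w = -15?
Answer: -5091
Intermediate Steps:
w - 141*36 = -15 - 141*36 = -15 - 5076 = -5091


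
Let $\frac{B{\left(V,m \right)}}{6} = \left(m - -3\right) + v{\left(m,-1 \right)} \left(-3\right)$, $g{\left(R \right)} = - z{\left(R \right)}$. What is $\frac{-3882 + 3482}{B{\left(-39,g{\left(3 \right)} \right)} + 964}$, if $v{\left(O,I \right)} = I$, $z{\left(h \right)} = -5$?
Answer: $- \frac{40}{103} \approx -0.38835$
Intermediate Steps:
$g{\left(R \right)} = 5$ ($g{\left(R \right)} = \left(-1\right) \left(-5\right) = 5$)
$B{\left(V,m \right)} = 36 + 6 m$ ($B{\left(V,m \right)} = 6 \left(\left(m - -3\right) - -3\right) = 6 \left(\left(m + 3\right) + 3\right) = 6 \left(\left(3 + m\right) + 3\right) = 6 \left(6 + m\right) = 36 + 6 m$)
$\frac{-3882 + 3482}{B{\left(-39,g{\left(3 \right)} \right)} + 964} = \frac{-3882 + 3482}{\left(36 + 6 \cdot 5\right) + 964} = - \frac{400}{\left(36 + 30\right) + 964} = - \frac{400}{66 + 964} = - \frac{400}{1030} = \left(-400\right) \frac{1}{1030} = - \frac{40}{103}$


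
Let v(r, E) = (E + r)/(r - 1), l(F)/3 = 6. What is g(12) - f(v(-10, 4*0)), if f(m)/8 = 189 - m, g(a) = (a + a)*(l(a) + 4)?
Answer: -10744/11 ≈ -976.73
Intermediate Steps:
l(F) = 18 (l(F) = 3*6 = 18)
v(r, E) = (E + r)/(-1 + r)
g(a) = 44*a (g(a) = (a + a)*(18 + 4) = (2*a)*22 = 44*a)
f(m) = 1512 - 8*m (f(m) = 8*(189 - m) = 1512 - 8*m)
g(12) - f(v(-10, 4*0)) = 44*12 - (1512 - 8*(4*0 - 10)/(-1 - 10)) = 528 - (1512 - 8*(0 - 10)/(-11)) = 528 - (1512 - (-8)*(-10)/11) = 528 - (1512 - 8*10/11) = 528 - (1512 - 80/11) = 528 - 1*16552/11 = 528 - 16552/11 = -10744/11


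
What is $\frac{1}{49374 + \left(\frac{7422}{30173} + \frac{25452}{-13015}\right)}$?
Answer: $\frac{392701595}{19388577185664} \approx 2.0254 \cdot 10^{-5}$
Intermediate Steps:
$\frac{1}{49374 + \left(\frac{7422}{30173} + \frac{25452}{-13015}\right)} = \frac{1}{49374 + \left(7422 \cdot \frac{1}{30173} + 25452 \left(- \frac{1}{13015}\right)\right)} = \frac{1}{49374 + \left(\frac{7422}{30173} - \frac{25452}{13015}\right)} = \frac{1}{49374 - \frac{671365866}{392701595}} = \frac{1}{\frac{19388577185664}{392701595}} = \frac{392701595}{19388577185664}$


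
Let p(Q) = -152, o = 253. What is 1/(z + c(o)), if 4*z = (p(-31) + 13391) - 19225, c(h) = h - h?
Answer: -2/2993 ≈ -0.00066823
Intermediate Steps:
c(h) = 0
z = -2993/2 (z = ((-152 + 13391) - 19225)/4 = (13239 - 19225)/4 = (1/4)*(-5986) = -2993/2 ≈ -1496.5)
1/(z + c(o)) = 1/(-2993/2 + 0) = 1/(-2993/2) = -2/2993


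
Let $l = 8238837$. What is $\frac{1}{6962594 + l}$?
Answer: $\frac{1}{15201431} \approx 6.5783 \cdot 10^{-8}$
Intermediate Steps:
$\frac{1}{6962594 + l} = \frac{1}{6962594 + 8238837} = \frac{1}{15201431}$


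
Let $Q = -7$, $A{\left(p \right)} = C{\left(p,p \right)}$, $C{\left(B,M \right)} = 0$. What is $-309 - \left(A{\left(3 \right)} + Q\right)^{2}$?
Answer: $-358$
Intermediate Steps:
$A{\left(p \right)} = 0$
$-309 - \left(A{\left(3 \right)} + Q\right)^{2} = -309 - \left(0 - 7\right)^{2} = -309 - \left(-7\right)^{2} = -309 - 49 = -358$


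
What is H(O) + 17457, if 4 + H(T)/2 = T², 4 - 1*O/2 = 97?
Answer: 86641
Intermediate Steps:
O = -186 (O = 8 - 2*97 = 8 - 194 = -186)
H(T) = -8 + 2*T²
H(O) + 17457 = (-8 + 2*(-186)²) + 17457 = (-8 + 2*34596) + 17457 = (-8 + 69192) + 17457 = 69184 + 17457 = 86641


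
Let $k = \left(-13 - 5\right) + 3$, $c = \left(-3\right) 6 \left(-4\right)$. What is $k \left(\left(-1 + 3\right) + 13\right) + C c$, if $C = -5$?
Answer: $-585$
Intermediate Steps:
$c = 72$ ($c = \left(-18\right) \left(-4\right) = 72$)
$k = -15$ ($k = -18 + 3 = -15$)
$k \left(\left(-1 + 3\right) + 13\right) + C c = - 15 \left(\left(-1 + 3\right) + 13\right) - 360 = - 15 \left(2 + 13\right) - 360 = \left(-15\right) 15 - 360 = -225 - 360 = -585$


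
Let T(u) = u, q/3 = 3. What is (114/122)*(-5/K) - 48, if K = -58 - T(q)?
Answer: -195891/4087 ≈ -47.930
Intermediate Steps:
q = 9 (q = 3*3 = 9)
K = -67 (K = -58 - 1*9 = -58 - 9 = -67)
(114/122)*(-5/K) - 48 = (114/122)*(-5/(-67)) - 48 = (114*(1/122))*(-5*(-1/67)) - 48 = (57/61)*(5/67) - 48 = 285/4087 - 48 = -195891/4087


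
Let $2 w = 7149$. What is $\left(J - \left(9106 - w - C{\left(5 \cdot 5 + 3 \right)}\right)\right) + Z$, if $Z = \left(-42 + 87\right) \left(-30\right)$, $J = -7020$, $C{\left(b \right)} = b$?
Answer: $- \frac{27747}{2} \approx -13874.0$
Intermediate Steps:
$w = \frac{7149}{2}$ ($w = \frac{1}{2} \cdot 7149 = \frac{7149}{2} \approx 3574.5$)
$Z = -1350$ ($Z = 45 \left(-30\right) = -1350$)
$\left(J - \left(9106 - w - C{\left(5 \cdot 5 + 3 \right)}\right)\right) + Z = \left(-7020 + \left(\left(\frac{7149}{2} + \left(5 \cdot 5 + 3\right)\right) - 9106\right)\right) - 1350 = \left(-7020 + \left(\left(\frac{7149}{2} + \left(25 + 3\right)\right) - 9106\right)\right) - 1350 = \left(-7020 + \left(\left(\frac{7149}{2} + 28\right) - 9106\right)\right) - 1350 = \left(-7020 + \left(\frac{7205}{2} - 9106\right)\right) - 1350 = \left(-7020 - \frac{11007}{2}\right) - 1350 = - \frac{25047}{2} - 1350 = - \frac{27747}{2}$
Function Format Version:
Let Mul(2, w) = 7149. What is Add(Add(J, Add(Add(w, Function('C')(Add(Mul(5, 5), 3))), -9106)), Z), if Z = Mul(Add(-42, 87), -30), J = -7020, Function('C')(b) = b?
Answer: Rational(-27747, 2) ≈ -13874.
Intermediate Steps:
w = Rational(7149, 2) (w = Mul(Rational(1, 2), 7149) = Rational(7149, 2) ≈ 3574.5)
Z = -1350 (Z = Mul(45, -30) = -1350)
Add(Add(J, Add(Add(w, Function('C')(Add(Mul(5, 5), 3))), -9106)), Z) = Add(Add(-7020, Add(Add(Rational(7149, 2), Add(Mul(5, 5), 3)), -9106)), -1350) = Add(Add(-7020, Add(Add(Rational(7149, 2), Add(25, 3)), -9106)), -1350) = Add(Add(-7020, Add(Add(Rational(7149, 2), 28), -9106)), -1350) = Add(Add(-7020, Add(Rational(7205, 2), -9106)), -1350) = Add(Add(-7020, Rational(-11007, 2)), -1350) = Add(Rational(-25047, 2), -1350) = Rational(-27747, 2)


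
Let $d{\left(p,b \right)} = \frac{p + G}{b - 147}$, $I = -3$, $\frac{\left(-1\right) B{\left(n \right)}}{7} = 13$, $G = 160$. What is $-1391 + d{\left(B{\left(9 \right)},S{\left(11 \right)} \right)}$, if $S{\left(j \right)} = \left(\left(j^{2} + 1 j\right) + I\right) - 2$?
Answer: $- \frac{27889}{20} \approx -1394.4$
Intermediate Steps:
$B{\left(n \right)} = -91$ ($B{\left(n \right)} = \left(-7\right) 13 = -91$)
$S{\left(j \right)} = -5 + j + j^{2}$ ($S{\left(j \right)} = \left(\left(j^{2} + 1 j\right) - 3\right) - 2 = \left(\left(j^{2} + j\right) - 3\right) - 2 = \left(\left(j + j^{2}\right) - 3\right) - 2 = \left(-3 + j + j^{2}\right) - 2 = -5 + j + j^{2}$)
$d{\left(p,b \right)} = \frac{160 + p}{-147 + b}$ ($d{\left(p,b \right)} = \frac{p + 160}{b - 147} = \frac{160 + p}{-147 + b}$)
$-1391 + d{\left(B{\left(9 \right)},S{\left(11 \right)} \right)} = -1391 + \frac{160 - 91}{-147 + \left(-5 + 11 + 11^{2}\right)} = -1391 + \frac{1}{-147 + \left(-5 + 11 + 121\right)} 69 = -1391 + \frac{1}{-147 + 127} \cdot 69 = -1391 + \frac{1}{-20} \cdot 69 = -1391 - \frac{69}{20} = - \frac{27889}{20}$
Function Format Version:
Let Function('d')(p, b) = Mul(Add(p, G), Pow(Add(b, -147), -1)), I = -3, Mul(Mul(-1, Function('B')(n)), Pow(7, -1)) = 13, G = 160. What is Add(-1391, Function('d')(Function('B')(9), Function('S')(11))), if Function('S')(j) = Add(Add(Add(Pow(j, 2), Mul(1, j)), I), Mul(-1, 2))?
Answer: Rational(-27889, 20) ≈ -1394.4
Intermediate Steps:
Function('B')(n) = -91 (Function('B')(n) = Mul(-7, 13) = -91)
Function('S')(j) = Add(-5, j, Pow(j, 2)) (Function('S')(j) = Add(Add(Add(Pow(j, 2), Mul(1, j)), -3), Mul(-1, 2)) = Add(Add(Add(Pow(j, 2), j), -3), -2) = Add(Add(Add(j, Pow(j, 2)), -3), -2) = Add(Add(-3, j, Pow(j, 2)), -2) = Add(-5, j, Pow(j, 2)))
Function('d')(p, b) = Mul(Pow(Add(-147, b), -1), Add(160, p)) (Function('d')(p, b) = Mul(Add(p, 160), Pow(Add(b, -147), -1)) = Mul(Add(160, p), Pow(Add(-147, b), -1)) = Mul(Pow(Add(-147, b), -1), Add(160, p)))
Add(-1391, Function('d')(Function('B')(9), Function('S')(11))) = Add(-1391, Mul(Pow(Add(-147, Add(-5, 11, Pow(11, 2))), -1), Add(160, -91))) = Add(-1391, Mul(Pow(Add(-147, Add(-5, 11, 121)), -1), 69)) = Add(-1391, Mul(Pow(Add(-147, 127), -1), 69)) = Add(-1391, Mul(Pow(-20, -1), 69)) = Add(-1391, Mul(Rational(-1, 20), 69)) = Add(-1391, Rational(-69, 20)) = Rational(-27889, 20)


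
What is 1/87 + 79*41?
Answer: 281794/87 ≈ 3239.0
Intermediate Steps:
1/87 + 79*41 = 1/87 + 3239 = 281794/87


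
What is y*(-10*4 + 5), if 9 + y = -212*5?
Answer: 37415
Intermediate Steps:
y = -1069 (y = -9 - 212*5 = -9 - 1060 = -1069)
y*(-10*4 + 5) = -1069*(-10*4 + 5) = -1069*(-40 + 5) = -1069*(-35) = 37415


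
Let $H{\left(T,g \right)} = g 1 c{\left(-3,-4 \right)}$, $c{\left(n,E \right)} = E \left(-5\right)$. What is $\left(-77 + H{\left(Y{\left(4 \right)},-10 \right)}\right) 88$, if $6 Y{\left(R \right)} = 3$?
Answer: $-24376$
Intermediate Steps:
$Y{\left(R \right)} = \frac{1}{2}$ ($Y{\left(R \right)} = \frac{1}{6} \cdot 3 = \frac{1}{2}$)
$c{\left(n,E \right)} = - 5 E$
$H{\left(T,g \right)} = 20 g$ ($H{\left(T,g \right)} = g 1 \left(\left(-5\right) \left(-4\right)\right) = g 20 = 20 g$)
$\left(-77 + H{\left(Y{\left(4 \right)},-10 \right)}\right) 88 = \left(-77 + 20 \left(-10\right)\right) 88 = \left(-77 - 200\right) 88 = \left(-277\right) 88 = -24376$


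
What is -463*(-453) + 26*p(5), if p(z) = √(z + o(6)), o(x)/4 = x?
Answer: 209739 + 26*√29 ≈ 2.0988e+5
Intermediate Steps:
o(x) = 4*x
p(z) = √(24 + z) (p(z) = √(z + 4*6) = √(z + 24) = √(24 + z))
-463*(-453) + 26*p(5) = -463*(-453) + 26*√(24 + 5) = 209739 + 26*√29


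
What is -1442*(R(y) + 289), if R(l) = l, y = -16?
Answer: -393666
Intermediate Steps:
-1442*(R(y) + 289) = -1442*(-16 + 289) = -1442*273 = -393666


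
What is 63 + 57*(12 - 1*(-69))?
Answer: 4680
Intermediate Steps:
63 + 57*(12 - 1*(-69)) = 63 + 57*(12 + 69) = 63 + 57*81 = 63 + 4617 = 4680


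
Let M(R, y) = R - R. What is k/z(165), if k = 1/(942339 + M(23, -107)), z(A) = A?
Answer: 1/155485935 ≈ 6.4314e-9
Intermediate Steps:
M(R, y) = 0
k = 1/942339 (k = 1/(942339 + 0) = 1/942339 ≈ 1.0612e-6)
k/z(165) = (1/942339)/165 = (1/942339)*(1/165) = 1/155485935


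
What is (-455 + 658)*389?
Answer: 78967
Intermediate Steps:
(-455 + 658)*389 = 203*389 = 78967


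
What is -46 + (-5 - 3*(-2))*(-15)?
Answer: -61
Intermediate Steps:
-46 + (-5 - 3*(-2))*(-15) = -46 + (-5 + 6)*(-15) = -46 + 1*(-15) = -46 - 15 = -61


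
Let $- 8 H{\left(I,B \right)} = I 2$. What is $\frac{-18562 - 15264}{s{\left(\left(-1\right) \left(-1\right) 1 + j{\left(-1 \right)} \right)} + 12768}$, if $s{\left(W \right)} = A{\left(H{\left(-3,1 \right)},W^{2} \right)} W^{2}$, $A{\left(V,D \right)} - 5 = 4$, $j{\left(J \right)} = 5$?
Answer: $- \frac{16913}{6546} \approx -2.5837$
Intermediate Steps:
$H{\left(I,B \right)} = - \frac{I}{4}$ ($H{\left(I,B \right)} = - \frac{I 2}{8} = - \frac{2 I}{8} = - \frac{I}{4}$)
$A{\left(V,D \right)} = 9$ ($A{\left(V,D \right)} = 5 + 4 = 9$)
$s{\left(W \right)} = 9 W^{2}$
$\frac{-18562 - 15264}{s{\left(\left(-1\right) \left(-1\right) 1 + j{\left(-1 \right)} \right)} + 12768} = \frac{-18562 - 15264}{9 \left(\left(-1\right) \left(-1\right) 1 + 5\right)^{2} + 12768} = - \frac{33826}{9 \left(1 \cdot 1 + 5\right)^{2} + 12768} = - \frac{33826}{9 \left(1 + 5\right)^{2} + 12768} = - \frac{33826}{9 \cdot 6^{2} + 12768} = - \frac{33826}{9 \cdot 36 + 12768} = - \frac{33826}{324 + 12768} = - \frac{33826}{13092} = \left(-33826\right) \frac{1}{13092} = - \frac{16913}{6546}$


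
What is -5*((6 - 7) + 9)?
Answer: -40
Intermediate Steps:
-5*((6 - 7) + 9) = -5*(-1 + 9) = -5*8 = -40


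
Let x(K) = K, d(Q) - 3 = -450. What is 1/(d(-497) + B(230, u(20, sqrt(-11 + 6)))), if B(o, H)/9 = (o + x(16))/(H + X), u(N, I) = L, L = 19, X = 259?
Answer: -139/61026 ≈ -0.0022777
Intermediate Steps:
d(Q) = -447 (d(Q) = 3 - 450 = -447)
u(N, I) = 19
B(o, H) = 9*(16 + o)/(259 + H) (B(o, H) = 9*((o + 16)/(H + 259)) = 9*((16 + o)/(259 + H)) = 9*(16 + o)/(259 + H))
1/(d(-497) + B(230, u(20, sqrt(-11 + 6)))) = 1/(-447 + 9*(16 + 230)/(259 + 19)) = 1/(-447 + 9*246/278) = 1/(-447 + 9*(1/278)*246) = 1/(-447 + 1107/139) = 1/(-61026/139) = -139/61026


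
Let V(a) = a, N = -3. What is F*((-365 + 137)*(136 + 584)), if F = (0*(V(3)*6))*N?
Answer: 0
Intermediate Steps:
F = 0 (F = (0*(3*6))*(-3) = (0*18)*(-3) = 0*(-3) = 0)
F*((-365 + 137)*(136 + 584)) = 0*((-365 + 137)*(136 + 584)) = 0*(-228*720) = 0*(-164160) = 0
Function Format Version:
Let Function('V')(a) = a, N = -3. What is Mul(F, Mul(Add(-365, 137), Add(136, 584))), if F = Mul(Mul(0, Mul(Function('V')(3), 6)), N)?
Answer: 0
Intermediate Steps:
F = 0 (F = Mul(Mul(0, Mul(3, 6)), -3) = Mul(Mul(0, 18), -3) = Mul(0, -3) = 0)
Mul(F, Mul(Add(-365, 137), Add(136, 584))) = Mul(0, Mul(Add(-365, 137), Add(136, 584))) = Mul(0, Mul(-228, 720)) = Mul(0, -164160) = 0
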